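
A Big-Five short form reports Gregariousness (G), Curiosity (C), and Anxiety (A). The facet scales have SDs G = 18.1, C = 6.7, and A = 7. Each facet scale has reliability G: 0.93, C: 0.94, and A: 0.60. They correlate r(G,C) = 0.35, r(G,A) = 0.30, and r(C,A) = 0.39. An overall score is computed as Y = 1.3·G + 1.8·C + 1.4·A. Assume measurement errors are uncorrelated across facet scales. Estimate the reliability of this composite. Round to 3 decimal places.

0.930

Var(Y) = 1.3²·18.1² + 1.8²·6.7² + 1.4²·7² + 2·[2.34·18.1·6.7·0.35 + 1.82·18.1·7·0.30 + 2.52·6.7·7·0.39] = 795.145 + 429.183 = 1224.33.
Under uncorrelated errors the observed covariances equal the true-score covariances, so only the own-variance terms attenuate.
True-score variance = [1.3²·18.1²·0.93 + 1.8²·6.7²·0.94 + 1.4²·7²·0.60] + 429.183 = 709.246 + 429.183 = 1138.43.
Reliability = 1138.43 / 1224.33 = 0.930.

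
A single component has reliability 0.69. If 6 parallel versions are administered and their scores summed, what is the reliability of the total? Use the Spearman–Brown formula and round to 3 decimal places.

0.930

ρ_k = kρ / (1 + (k−1)ρ) = 6·0.69 / (1 + 5·0.69) = 4.140 / 4.450 = 0.930.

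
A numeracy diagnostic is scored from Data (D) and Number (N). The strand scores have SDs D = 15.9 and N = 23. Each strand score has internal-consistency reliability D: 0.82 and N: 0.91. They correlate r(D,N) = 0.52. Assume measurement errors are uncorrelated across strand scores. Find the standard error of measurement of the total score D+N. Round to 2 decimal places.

Var(total) = 781.81 + 380.328 = 1162.14.
True-score variance = 688.694 + 380.328 = 1069.02, so reliability = 0.9199.
Error variance = 1162.14 − 1069.02 = 93.1158; SEM = √93.1158 = 9.65.

9.65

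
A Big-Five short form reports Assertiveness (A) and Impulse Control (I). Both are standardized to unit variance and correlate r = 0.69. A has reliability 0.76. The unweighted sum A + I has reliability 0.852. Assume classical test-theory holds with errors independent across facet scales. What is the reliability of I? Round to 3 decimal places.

0.740

Var(A+I) = 2 + 2·0.69 = 3.380.
True-score variance = ρ_A + ρ_I + 2·0.69, so 0.852 = (0.76 + ρ_I + 1.38) / 3.380.
ρ_I = 0.852·3.380 − 0.76 − 1.38 = 0.740.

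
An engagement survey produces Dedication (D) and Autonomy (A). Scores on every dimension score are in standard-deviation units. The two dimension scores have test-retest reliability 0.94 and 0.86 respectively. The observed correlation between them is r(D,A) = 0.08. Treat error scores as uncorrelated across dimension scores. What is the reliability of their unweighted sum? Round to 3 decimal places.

Var(D+A) = 2 + 2·[0.08] = 2 + 0.16 = 2.16.
With uncorrelated errors the cross-covariances are all true-score covariance, so they carry over unchanged; only the diagonal terms shrink to ρᵢσᵢ².
True-score variance = [0.94 + 0.86] + 0.16 = 1.8 + 0.16 = 1.96.
Reliability = 1.96 / 2.16 = 0.907.

0.907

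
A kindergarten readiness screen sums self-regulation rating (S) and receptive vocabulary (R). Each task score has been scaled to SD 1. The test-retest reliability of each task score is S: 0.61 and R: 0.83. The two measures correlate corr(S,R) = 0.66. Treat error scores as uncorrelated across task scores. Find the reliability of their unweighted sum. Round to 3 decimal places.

Var(S+R) = 2 + 2·[0.66] = 2 + 1.32 = 3.32.
Under uncorrelated errors the observed covariances equal the true-score covariances, so only the own-variance terms attenuate.
True-score variance = [0.61 + 0.83] + 1.32 = 1.44 + 1.32 = 2.76.
Reliability = 2.76 / 3.32 = 0.831.

0.831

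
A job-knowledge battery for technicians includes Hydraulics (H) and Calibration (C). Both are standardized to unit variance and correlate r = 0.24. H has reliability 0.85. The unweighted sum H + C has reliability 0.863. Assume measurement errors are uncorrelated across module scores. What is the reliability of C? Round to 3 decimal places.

0.810

Var(H+C) = 2 + 2·0.24 = 2.480.
True-score variance = ρ_H + ρ_C + 2·0.24, so 0.863 = (0.85 + ρ_C + 0.48) / 2.480.
ρ_C = 0.863·2.480 − 0.85 − 0.48 = 0.810.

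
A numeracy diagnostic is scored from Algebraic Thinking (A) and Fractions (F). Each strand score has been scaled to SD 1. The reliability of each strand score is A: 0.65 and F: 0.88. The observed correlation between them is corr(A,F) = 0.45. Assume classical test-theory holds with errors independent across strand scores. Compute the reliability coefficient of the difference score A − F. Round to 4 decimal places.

0.5727

Var(A−F) = 1 + 1 − 2·0.45 = 2 − 0.9 = 1.1.
Because errors are independent across components, Cov(Tᵢ,Tⱼ) = Cov(Xᵢ,Xⱼ); the off-diagonal part of the true-score variance is the same as above.
True-score variance = [0.65 + 0.88] − 0.9 = 1.53 − 0.9 = 0.63.
Reliability = 0.63 / 1.1 = 0.5727.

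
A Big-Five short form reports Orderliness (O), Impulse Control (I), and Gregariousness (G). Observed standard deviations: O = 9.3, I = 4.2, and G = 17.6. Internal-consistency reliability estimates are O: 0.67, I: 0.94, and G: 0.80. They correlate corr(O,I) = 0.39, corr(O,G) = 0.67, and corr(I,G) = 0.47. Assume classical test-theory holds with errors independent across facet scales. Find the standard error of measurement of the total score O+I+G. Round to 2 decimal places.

9.57

Var(total) = 413.89 + 319.283 = 733.173.
True-score variance = 322.338 + 319.283 = 641.621, so reliability = 0.8751.
Error variance = 733.173 − 641.621 = 91.5521; SEM = √91.5521 = 9.57.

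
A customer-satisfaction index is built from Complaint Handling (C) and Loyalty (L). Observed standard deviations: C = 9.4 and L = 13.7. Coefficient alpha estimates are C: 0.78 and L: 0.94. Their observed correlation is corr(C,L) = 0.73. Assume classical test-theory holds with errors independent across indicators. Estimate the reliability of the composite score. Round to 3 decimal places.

0.934

Var(C+L) = 9.4² + 13.7² + 2·[9.4·13.7·0.73] = 276.05 + 188.019 = 464.069.
Under uncorrelated errors the observed covariances equal the true-score covariances, so only the own-variance terms attenuate.
True-score variance = [9.4²·0.78 + 13.7²·0.94] + 188.019 = 245.349 + 188.019 = 433.368.
Reliability = 433.368 / 464.069 = 0.934.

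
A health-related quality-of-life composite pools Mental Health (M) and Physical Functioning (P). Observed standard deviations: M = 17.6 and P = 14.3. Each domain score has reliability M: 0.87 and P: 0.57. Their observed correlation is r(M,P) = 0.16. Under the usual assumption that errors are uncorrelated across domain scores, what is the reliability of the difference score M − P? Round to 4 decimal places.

0.7044

Var(M−P) = 17.6² + 14.3² − 2·17.6·14.3·0.16 = 514.25 − 80.5376 = 433.712.
Because errors are independent across components, Cov(Tᵢ,Tⱼ) = Cov(Xᵢ,Xⱼ); the off-diagonal part of the true-score variance is the same as above.
True-score variance = [17.6²·0.87 + 14.3²·0.57] − 80.5376 = 386.051 − 80.5376 = 305.513.
Reliability = 305.513 / 433.712 = 0.7044.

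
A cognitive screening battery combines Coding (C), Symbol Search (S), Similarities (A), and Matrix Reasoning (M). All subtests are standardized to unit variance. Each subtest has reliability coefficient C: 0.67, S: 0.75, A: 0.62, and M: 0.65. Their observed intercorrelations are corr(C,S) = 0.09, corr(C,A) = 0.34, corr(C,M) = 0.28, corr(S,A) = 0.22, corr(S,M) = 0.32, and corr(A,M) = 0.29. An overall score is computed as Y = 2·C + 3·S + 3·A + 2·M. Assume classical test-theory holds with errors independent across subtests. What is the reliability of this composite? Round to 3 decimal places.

0.812

Var(Y) = 2² + 3² + 3² + 2² + 2·[6·0.09 + 6·0.34 + 4·0.28 + 9·0.22 + 6·0.32 + 6·0.29] = 26 + 18.68 = 44.68.
Because errors are independent across components, Cov(Tᵢ,Tⱼ) = Cov(Xᵢ,Xⱼ); the off-diagonal part of the true-score variance is the same as above.
True-score variance = [2²·0.67 + 3²·0.75 + 3²·0.62 + 2²·0.65] + 18.68 = 17.61 + 18.68 = 36.29.
Reliability = 36.29 / 44.68 = 0.812.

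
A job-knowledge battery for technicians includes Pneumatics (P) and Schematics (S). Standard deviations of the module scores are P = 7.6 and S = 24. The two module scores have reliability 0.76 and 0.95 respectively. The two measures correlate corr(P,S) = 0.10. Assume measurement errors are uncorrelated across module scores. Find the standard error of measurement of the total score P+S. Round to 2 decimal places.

6.53

Var(total) = 633.76 + 36.48 = 670.24.
True-score variance = 591.098 + 36.48 = 627.578, so reliability = 0.9363.
Error variance = 670.24 − 627.578 = 42.6624; SEM = √42.6624 = 6.53.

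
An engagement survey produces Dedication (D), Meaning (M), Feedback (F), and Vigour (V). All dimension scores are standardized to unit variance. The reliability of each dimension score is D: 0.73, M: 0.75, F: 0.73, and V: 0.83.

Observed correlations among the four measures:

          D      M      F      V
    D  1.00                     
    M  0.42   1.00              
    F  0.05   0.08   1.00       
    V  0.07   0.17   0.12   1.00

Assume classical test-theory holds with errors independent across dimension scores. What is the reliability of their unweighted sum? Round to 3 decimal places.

Var(D+M+F+V) = 4 + 2·[0.42 + 0.05 + 0.07 + 0.08 + 0.17 + 0.12] = 4 + 1.82 = 5.82.
Under uncorrelated errors the observed covariances equal the true-score covariances, so only the own-variance terms attenuate.
True-score variance = [0.73 + 0.75 + 0.73 + 0.83] + 1.82 = 3.04 + 1.82 = 4.86.
Reliability = 4.86 / 5.82 = 0.835.

0.835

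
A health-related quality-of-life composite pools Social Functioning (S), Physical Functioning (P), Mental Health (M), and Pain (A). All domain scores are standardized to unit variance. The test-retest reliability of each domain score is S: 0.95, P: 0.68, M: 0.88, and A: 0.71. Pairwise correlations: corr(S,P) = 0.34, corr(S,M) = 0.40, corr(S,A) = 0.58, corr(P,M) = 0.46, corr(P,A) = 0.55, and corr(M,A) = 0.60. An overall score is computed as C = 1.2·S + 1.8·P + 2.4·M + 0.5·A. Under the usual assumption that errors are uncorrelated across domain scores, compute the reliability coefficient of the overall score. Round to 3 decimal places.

0.913

Var(C) = 1.2² + 1.8² + 2.4² + 0.5² + 2·[2.16·0.34 + 2.88·0.40 + 0.6·0.58 + 4.32·0.46 + 0.9·0.55 + 1.2·0.60] = 10.69 + 10.8732 = 21.5632.
With uncorrelated errors the cross-covariances are all true-score covariance, so they carry over unchanged; only the diagonal terms shrink to ρᵢσᵢ².
True-score variance = [1.2²·0.95 + 1.8²·0.68 + 2.4²·0.88 + 0.5²·0.71] + 10.8732 = 8.8175 + 10.8732 = 19.6907.
Reliability = 19.6907 / 21.5632 = 0.913.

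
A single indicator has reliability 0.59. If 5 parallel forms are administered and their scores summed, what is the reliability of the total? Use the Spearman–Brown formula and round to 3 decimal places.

ρ_k = kρ / (1 + (k−1)ρ) = 5·0.59 / (1 + 4·0.59) = 2.950 / 3.360 = 0.878.

0.878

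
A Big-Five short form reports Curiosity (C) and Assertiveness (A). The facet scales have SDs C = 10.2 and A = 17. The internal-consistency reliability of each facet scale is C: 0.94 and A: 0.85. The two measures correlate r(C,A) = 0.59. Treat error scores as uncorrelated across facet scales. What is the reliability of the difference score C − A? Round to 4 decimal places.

Var(C−A) = 10.2² + 17² − 2·10.2·17·0.59 = 393.04 − 204.612 = 188.428.
Under uncorrelated errors the observed covariances equal the true-score covariances, so only the own-variance terms attenuate.
True-score variance = [10.2²·0.94 + 17²·0.85] − 204.612 = 343.448 − 204.612 = 138.836.
Reliability = 138.836 / 188.428 = 0.7368.

0.7368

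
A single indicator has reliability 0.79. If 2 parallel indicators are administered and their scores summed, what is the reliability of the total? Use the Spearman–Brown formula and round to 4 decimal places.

0.8827

ρ_k = kρ / (1 + (k−1)ρ) = 2·0.79 / (1 + 1·0.79) = 1.580 / 1.790 = 0.8827.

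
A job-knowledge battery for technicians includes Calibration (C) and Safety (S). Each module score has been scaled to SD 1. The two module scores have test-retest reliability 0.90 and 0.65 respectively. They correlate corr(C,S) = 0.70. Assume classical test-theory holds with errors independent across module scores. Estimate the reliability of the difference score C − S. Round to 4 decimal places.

Var(C−S) = 1 + 1 − 2·0.70 = 2 − 1.4 = 0.6.
With uncorrelated errors the cross-covariances are all true-score covariance, so they carry over unchanged; only the diagonal terms shrink to ρᵢσᵢ².
True-score variance = [0.90 + 0.65] − 1.4 = 1.55 − 1.4 = 0.15.
Reliability = 0.15 / 0.6 = 0.2500.

0.2500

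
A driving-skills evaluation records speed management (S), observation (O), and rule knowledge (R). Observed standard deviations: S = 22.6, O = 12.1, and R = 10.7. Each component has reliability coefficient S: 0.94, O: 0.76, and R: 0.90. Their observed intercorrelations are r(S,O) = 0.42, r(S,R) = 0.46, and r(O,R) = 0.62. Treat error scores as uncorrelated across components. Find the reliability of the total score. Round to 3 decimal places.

Var(S+O+R) = 22.6² + 12.1² + 10.7² + 2·[22.6·12.1·0.42 + 22.6·10.7·0.46 + 12.1·10.7·0.62] = 771.66 + 612.724 = 1384.38.
With uncorrelated errors the cross-covariances are all true-score covariance, so they carry over unchanged; only the diagonal terms shrink to ρᵢσᵢ².
True-score variance = [22.6²·0.94 + 12.1²·0.76 + 10.7²·0.90] + 612.724 = 694.427 + 612.724 = 1307.15.
Reliability = 1307.15 / 1384.38 = 0.944.

0.944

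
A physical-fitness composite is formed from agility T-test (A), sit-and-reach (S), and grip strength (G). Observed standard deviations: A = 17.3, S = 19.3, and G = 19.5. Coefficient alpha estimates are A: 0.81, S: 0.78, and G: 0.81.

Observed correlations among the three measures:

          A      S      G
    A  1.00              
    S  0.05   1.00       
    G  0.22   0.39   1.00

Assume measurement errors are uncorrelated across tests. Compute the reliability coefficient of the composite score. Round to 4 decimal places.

Var(A+S+G) = 17.3² + 19.3² + 19.5² + 2·[17.3·19.3·0.05 + 17.3·19.5·0.22 + 19.3·19.5·0.39] = 1052.03 + 475.376 = 1527.41.
With uncorrelated errors the cross-covariances are all true-score covariance, so they carry over unchanged; only the diagonal terms shrink to ρᵢσᵢ².
True-score variance = [17.3²·0.81 + 19.3²·0.78 + 19.5²·0.81] + 475.376 = 840.97 + 475.376 = 1316.35.
Reliability = 1316.35 / 1527.41 = 0.8618.

0.8618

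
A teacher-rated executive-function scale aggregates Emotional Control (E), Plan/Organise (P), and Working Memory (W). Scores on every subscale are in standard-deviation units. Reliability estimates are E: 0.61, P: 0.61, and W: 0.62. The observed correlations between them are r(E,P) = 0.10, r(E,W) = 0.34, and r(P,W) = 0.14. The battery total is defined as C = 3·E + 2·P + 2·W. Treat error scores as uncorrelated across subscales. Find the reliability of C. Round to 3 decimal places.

0.718

Var(C) = 3² + 2² + 2² + 2·[6·0.10 + 6·0.34 + 4·0.14] = 17 + 6.4 = 23.4.
With uncorrelated errors the cross-covariances are all true-score covariance, so they carry over unchanged; only the diagonal terms shrink to ρᵢσᵢ².
True-score variance = [3²·0.61 + 2²·0.61 + 2²·0.62] + 6.4 = 10.41 + 6.4 = 16.81.
Reliability = 16.81 / 23.4 = 0.718.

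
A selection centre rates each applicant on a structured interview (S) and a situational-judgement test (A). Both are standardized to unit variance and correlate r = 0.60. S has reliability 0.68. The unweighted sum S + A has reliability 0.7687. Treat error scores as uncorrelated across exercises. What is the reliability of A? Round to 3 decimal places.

0.580

Var(S+A) = 2 + 2·0.60 = 3.200.
True-score variance = ρ_S + ρ_A + 2·0.60, so 0.7687 = (0.68 + ρ_A + 1.20) / 3.200.
ρ_A = 0.7687·3.200 − 0.68 − 1.20 = 0.580.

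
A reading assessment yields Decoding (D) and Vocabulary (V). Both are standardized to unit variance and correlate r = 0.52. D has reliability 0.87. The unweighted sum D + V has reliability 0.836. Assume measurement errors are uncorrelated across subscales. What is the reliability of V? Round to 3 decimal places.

0.631

Var(D+V) = 2 + 2·0.52 = 3.040.
True-score variance = ρ_D + ρ_V + 2·0.52, so 0.836 = (0.87 + ρ_V + 1.04) / 3.040.
ρ_V = 0.836·3.040 − 0.87 − 1.04 = 0.631.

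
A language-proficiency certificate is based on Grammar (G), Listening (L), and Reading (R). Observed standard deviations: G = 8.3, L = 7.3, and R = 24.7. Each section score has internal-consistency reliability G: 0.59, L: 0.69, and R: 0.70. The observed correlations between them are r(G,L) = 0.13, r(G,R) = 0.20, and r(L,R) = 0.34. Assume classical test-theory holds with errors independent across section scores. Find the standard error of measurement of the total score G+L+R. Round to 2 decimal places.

Var(total) = 732.27 + 220.368 = 952.638.
True-score variance = 504.478 + 220.368 = 724.846, so reliability = 0.7609.
Error variance = 952.638 − 724.846 = 227.792; SEM = √227.792 = 15.09.

15.09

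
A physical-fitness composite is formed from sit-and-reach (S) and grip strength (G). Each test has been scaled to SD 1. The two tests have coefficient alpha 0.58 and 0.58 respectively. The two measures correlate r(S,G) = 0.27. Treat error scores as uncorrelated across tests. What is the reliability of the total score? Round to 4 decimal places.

0.6693

Var(S+G) = 2 + 2·[0.27] = 2 + 0.54 = 2.54.
Because errors are independent across components, Cov(Tᵢ,Tⱼ) = Cov(Xᵢ,Xⱼ); the off-diagonal part of the true-score variance is the same as above.
True-score variance = [0.58 + 0.58] + 0.54 = 1.16 + 0.54 = 1.7.
Reliability = 1.7 / 2.54 = 0.6693.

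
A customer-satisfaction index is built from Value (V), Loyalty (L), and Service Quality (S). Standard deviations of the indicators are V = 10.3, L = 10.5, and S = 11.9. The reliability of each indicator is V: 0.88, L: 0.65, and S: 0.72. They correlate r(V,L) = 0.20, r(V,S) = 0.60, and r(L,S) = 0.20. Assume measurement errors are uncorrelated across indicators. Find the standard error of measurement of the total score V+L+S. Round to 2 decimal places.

Var(total) = 357.95 + 240.324 = 598.274.
True-score variance = 266.981 + 240.324 = 507.305, so reliability = 0.8479.
Error variance = 598.274 − 507.305 = 90.9691; SEM = √90.9691 = 9.54.

9.54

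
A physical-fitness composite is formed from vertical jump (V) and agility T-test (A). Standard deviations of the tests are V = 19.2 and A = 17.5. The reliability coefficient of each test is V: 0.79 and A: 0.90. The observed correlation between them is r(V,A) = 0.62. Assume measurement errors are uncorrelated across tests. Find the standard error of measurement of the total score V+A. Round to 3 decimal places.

10.394

Var(total) = 674.89 + 416.64 = 1091.53.
True-score variance = 566.851 + 416.64 = 983.491, so reliability = 0.9010.
Error variance = 1091.53 − 983.491 = 108.039; SEM = √108.039 = 10.394.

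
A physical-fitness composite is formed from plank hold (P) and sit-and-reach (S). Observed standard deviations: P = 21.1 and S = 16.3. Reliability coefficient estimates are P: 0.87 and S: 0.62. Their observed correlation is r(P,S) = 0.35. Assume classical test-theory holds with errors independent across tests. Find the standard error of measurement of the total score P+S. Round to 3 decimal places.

Var(total) = 710.9 + 240.751 = 951.651.
True-score variance = 552.061 + 240.751 = 792.812, so reliability = 0.8331.
Error variance = 951.651 − 792.812 = 158.84; SEM = √158.84 = 12.603.

12.603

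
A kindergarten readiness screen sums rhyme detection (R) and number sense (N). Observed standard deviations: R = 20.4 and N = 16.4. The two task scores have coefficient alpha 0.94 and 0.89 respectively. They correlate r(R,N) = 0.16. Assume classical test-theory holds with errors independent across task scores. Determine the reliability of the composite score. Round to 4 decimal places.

Var(R+N) = 20.4² + 16.4² + 2·[20.4·16.4·0.16] = 685.12 + 107.059 = 792.179.
With uncorrelated errors the cross-covariances are all true-score covariance, so they carry over unchanged; only the diagonal terms shrink to ρᵢσᵢ².
True-score variance = [20.4²·0.94 + 16.4²·0.89] + 107.059 = 630.565 + 107.059 = 737.624.
Reliability = 737.624 / 792.179 = 0.9311.

0.9311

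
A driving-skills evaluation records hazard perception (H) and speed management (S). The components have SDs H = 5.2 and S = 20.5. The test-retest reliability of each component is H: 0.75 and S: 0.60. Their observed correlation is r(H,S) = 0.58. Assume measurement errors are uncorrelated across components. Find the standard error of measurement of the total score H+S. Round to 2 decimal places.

Var(total) = 447.29 + 123.656 = 570.946.
True-score variance = 272.43 + 123.656 = 396.086, so reliability = 0.6937.
Error variance = 570.946 − 396.086 = 174.86; SEM = √174.86 = 13.22.

13.22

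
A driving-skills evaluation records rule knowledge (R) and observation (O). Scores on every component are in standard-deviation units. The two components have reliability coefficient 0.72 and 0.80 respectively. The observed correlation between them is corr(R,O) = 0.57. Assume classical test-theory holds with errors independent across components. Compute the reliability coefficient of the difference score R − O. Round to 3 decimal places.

0.442

Var(R−O) = 1 + 1 − 2·0.57 = 2 − 1.14 = 0.86.
Because errors are independent across components, Cov(Tᵢ,Tⱼ) = Cov(Xᵢ,Xⱼ); the off-diagonal part of the true-score variance is the same as above.
True-score variance = [0.72 + 0.80] − 1.14 = 1.52 − 1.14 = 0.38.
Reliability = 0.38 / 0.86 = 0.442.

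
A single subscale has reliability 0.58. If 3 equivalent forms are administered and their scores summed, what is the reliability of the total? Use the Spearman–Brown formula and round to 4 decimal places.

0.8056

ρ_k = kρ / (1 + (k−1)ρ) = 3·0.58 / (1 + 2·0.58) = 1.740 / 2.160 = 0.8056.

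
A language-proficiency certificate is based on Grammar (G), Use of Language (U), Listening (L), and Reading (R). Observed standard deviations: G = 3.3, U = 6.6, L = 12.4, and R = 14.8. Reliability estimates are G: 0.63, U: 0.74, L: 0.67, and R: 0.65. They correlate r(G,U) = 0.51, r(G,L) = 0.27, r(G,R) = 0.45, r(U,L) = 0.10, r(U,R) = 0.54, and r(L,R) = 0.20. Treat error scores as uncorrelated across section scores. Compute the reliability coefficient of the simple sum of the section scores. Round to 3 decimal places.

Var(G+U+L+R) = 3.3² + 6.6² + 12.4² + 14.8² + 2·[3.3·6.6·0.51 + 3.3·12.4·0.27 + 3.3·14.8·0.45 + 6.6·12.4·0.10 + 6.6·14.8·0.54 + 12.4·14.8·0.20] = 427.25 + 283.539 = 710.789.
Because errors are independent across components, Cov(Tᵢ,Tⱼ) = Cov(Xᵢ,Xⱼ); the off-diagonal part of the true-score variance is the same as above.
True-score variance = [3.3²·0.63 + 6.6²·0.74 + 12.4²·0.67 + 14.8²·0.65] + 283.539 = 284.49 + 283.539 = 568.029.
Reliability = 568.029 / 710.789 = 0.799.

0.799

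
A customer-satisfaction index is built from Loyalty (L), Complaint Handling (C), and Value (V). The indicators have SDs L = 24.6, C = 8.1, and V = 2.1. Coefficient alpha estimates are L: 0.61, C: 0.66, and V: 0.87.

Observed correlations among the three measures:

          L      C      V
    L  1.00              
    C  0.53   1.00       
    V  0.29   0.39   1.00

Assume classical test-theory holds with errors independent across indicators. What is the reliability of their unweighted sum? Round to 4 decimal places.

Var(L+C+V) = 24.6² + 8.1² + 2.1² + 2·[24.6·8.1·0.53 + 24.6·2.1·0.29 + 8.1·2.1·0.39] = 675.18 + 254.446 = 929.626.
Because errors are independent across components, Cov(Tᵢ,Tⱼ) = Cov(Xᵢ,Xⱼ); the off-diagonal part of the true-score variance is the same as above.
True-score variance = [24.6²·0.61 + 8.1²·0.66 + 2.1²·0.87] + 254.446 = 416.287 + 254.446 = 670.733.
Reliability = 670.733 / 929.626 = 0.7215.

0.7215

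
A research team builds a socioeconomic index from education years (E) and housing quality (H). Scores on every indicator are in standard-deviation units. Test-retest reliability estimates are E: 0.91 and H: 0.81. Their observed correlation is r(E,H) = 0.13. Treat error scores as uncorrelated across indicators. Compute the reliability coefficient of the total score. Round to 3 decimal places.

Var(E+H) = 2 + 2·[0.13] = 2 + 0.26 = 2.26.
With uncorrelated errors the cross-covariances are all true-score covariance, so they carry over unchanged; only the diagonal terms shrink to ρᵢσᵢ².
True-score variance = [0.91 + 0.81] + 0.26 = 1.72 + 0.26 = 1.98.
Reliability = 1.98 / 2.26 = 0.876.

0.876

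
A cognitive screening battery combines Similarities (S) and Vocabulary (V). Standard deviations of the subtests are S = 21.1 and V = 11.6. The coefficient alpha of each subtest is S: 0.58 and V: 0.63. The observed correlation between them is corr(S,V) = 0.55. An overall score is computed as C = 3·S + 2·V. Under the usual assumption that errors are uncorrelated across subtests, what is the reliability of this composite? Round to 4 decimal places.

0.6945

Var(C) = 3²·21.1² + 2²·11.6² + 2·[6·21.1·11.6·0.55] = 4545.13 + 1615.42 = 6160.55.
With uncorrelated errors the cross-covariances are all true-score covariance, so they carry over unchanged; only the diagonal terms shrink to ρᵢσᵢ².
True-score variance = [3²·21.1²·0.58 + 2²·11.6²·0.63] + 1615.42 = 2663.09 + 1615.42 = 4278.5.
Reliability = 4278.5 / 6160.55 = 0.6945.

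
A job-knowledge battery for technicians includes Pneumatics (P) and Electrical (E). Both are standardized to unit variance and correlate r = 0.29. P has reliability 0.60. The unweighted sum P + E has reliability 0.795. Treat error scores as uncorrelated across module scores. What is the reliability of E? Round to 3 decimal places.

0.871

Var(P+E) = 2 + 2·0.29 = 2.580.
True-score variance = ρ_P + ρ_E + 2·0.29, so 0.795 = (0.60 + ρ_E + 0.58) / 2.580.
ρ_E = 0.795·2.580 − 0.60 − 0.58 = 0.871.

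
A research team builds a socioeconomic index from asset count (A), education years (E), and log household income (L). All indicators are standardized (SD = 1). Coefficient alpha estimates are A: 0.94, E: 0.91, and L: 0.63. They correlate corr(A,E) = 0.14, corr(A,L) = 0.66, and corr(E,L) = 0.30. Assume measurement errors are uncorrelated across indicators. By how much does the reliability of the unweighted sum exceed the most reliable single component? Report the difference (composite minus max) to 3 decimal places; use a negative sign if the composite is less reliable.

-0.040

Var(sum) = 3 + 2.2 = 5.2; true-score variance = 2.48 + 2.2 = 4.68; composite reliability = 0.9000.
Max component reliability = 0.9400.
Difference = 0.9000 − 0.9400 = -0.040.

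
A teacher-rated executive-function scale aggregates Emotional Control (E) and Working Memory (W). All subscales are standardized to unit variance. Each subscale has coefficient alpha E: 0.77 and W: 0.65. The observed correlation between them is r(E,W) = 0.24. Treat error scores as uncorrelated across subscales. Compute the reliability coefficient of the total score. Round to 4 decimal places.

Var(E+W) = 2 + 2·[0.24] = 2 + 0.48 = 2.48.
Under uncorrelated errors the observed covariances equal the true-score covariances, so only the own-variance terms attenuate.
True-score variance = [0.77 + 0.65] + 0.48 = 1.42 + 0.48 = 1.9.
Reliability = 1.9 / 2.48 = 0.7661.

0.7661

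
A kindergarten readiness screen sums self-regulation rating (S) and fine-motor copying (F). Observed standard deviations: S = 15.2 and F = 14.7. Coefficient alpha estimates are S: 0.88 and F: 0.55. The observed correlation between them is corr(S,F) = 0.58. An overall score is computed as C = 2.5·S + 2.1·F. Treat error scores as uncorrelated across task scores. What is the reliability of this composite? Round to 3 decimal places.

Var(C) = 2.5²·15.2² + 2.1²·14.7² + 2·[5.25·15.2·14.7·0.58] = 2396.96 + 1360.75 = 3757.71.
With uncorrelated errors the cross-covariances are all true-score covariance, so they carry over unchanged; only the diagonal terms shrink to ρᵢσᵢ².
True-score variance = [2.5²·15.2²·0.88 + 2.1²·14.7²·0.55] + 1360.75 = 1794.85 + 1360.75 = 3155.6.
Reliability = 3155.6 / 3757.71 = 0.840.

0.840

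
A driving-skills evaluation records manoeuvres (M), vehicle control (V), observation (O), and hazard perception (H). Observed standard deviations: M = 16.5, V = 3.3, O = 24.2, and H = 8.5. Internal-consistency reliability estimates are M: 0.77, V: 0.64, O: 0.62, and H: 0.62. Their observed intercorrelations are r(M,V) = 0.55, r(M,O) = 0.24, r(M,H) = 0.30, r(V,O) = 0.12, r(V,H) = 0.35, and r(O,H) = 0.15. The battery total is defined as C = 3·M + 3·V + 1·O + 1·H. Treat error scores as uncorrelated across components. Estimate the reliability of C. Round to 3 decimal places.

0.821

Var(C) = 3²·16.5² + 3²·3.3² + 24.2² + 8.5² + 2·[9·16.5·3.3·0.55 + 3·16.5·24.2·0.24 + 3·16.5·8.5·0.30 + 3·3.3·24.2·0.12 + 3·3.3·8.5·0.35 + 24.2·8.5·0.15] = 3206.15 + 1544.61 = 4750.76.
With uncorrelated errors the cross-covariances are all true-score covariance, so they carry over unchanged; only the diagonal terms shrink to ρᵢσᵢ².
True-score variance = [3²·16.5²·0.77 + 3²·3.3²·0.64 + 24.2²·0.62 + 8.5²·0.62] + 1544.61 = 2357.31 + 1544.61 = 3901.92.
Reliability = 3901.92 / 4750.76 = 0.821.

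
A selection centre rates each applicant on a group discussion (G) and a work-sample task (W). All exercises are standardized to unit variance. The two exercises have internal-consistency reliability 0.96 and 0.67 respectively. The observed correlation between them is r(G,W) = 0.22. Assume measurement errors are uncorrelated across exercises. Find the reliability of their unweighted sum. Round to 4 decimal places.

0.8484

Var(G+W) = 2 + 2·[0.22] = 2 + 0.44 = 2.44.
Under uncorrelated errors the observed covariances equal the true-score covariances, so only the own-variance terms attenuate.
True-score variance = [0.96 + 0.67] + 0.44 = 1.63 + 0.44 = 2.07.
Reliability = 2.07 / 2.44 = 0.8484.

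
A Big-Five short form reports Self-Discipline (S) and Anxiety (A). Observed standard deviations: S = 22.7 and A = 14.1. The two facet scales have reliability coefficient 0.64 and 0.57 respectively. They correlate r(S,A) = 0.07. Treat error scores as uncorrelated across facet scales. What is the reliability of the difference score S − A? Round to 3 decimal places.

Var(S−A) = 22.7² + 14.1² − 2·22.7·14.1·0.07 = 714.1 − 44.8098 = 669.29.
Because errors are independent across components, Cov(Tᵢ,Tⱼ) = Cov(Xᵢ,Xⱼ); the off-diagonal part of the true-score variance is the same as above.
True-score variance = [22.7²·0.64 + 14.1²·0.57] − 44.8098 = 443.107 − 44.8098 = 398.298.
Reliability = 398.298 / 669.29 = 0.595.

0.595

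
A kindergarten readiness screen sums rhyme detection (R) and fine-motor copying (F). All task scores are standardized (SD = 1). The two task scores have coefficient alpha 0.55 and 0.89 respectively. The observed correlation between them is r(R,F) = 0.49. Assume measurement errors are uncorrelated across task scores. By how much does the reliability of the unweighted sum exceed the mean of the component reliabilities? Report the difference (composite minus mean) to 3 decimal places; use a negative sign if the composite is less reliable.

Var(sum) = 2 + 0.98 = 2.98; true-score variance = 1.44 + 0.98 = 2.42; composite reliability = 0.8121.
Mean component reliability = 0.7200.
Difference = 0.8121 − 0.7200 = 0.092.

0.092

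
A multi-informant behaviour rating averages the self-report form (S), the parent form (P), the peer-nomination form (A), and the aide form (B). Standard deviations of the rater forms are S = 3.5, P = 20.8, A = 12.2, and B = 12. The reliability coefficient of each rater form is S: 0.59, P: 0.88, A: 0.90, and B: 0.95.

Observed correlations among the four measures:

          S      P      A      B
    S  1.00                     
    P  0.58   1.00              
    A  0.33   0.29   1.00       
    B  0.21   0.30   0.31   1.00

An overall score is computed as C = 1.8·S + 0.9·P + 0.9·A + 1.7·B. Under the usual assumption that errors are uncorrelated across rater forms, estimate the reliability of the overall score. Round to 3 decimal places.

Var(C) = 1.8²·3.5² + 0.9²·20.8² + 0.9²·12.2² + 1.7²·12² + 2·[1.62·3.5·20.8·0.58 + 1.62·3.5·12.2·0.33 + 3.06·3.5·12·0.21 + 0.81·20.8·12.2·0.29 + 1.53·20.8·12·0.30 + 1.53·12.2·12·0.31] = 926.849 + 723.663 = 1650.51.
Under uncorrelated errors the observed covariances equal the true-score covariances, so only the own-variance terms attenuate.
True-score variance = [1.8²·3.5²·0.59 + 0.9²·20.8²·0.88 + 0.9²·12.2²·0.90 + 1.7²·12²·0.95] + 723.663 = 835.659 + 723.663 = 1559.32.
Reliability = 1559.32 / 1650.51 = 0.945.

0.945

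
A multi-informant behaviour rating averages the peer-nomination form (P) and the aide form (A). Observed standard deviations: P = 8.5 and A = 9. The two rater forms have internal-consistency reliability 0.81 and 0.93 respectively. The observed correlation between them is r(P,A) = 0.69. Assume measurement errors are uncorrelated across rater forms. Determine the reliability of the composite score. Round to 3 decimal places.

0.925

Var(P+A) = 8.5² + 9² + 2·[8.5·9·0.69] = 153.25 + 105.57 = 258.82.
Under uncorrelated errors the observed covariances equal the true-score covariances, so only the own-variance terms attenuate.
True-score variance = [8.5²·0.81 + 9²·0.93] + 105.57 = 133.852 + 105.57 = 239.422.
Reliability = 239.422 / 258.82 = 0.925.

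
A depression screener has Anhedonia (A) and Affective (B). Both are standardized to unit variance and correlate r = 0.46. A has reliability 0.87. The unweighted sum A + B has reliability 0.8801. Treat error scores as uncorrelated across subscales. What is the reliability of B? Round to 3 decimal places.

0.780

Var(A+B) = 2 + 2·0.46 = 2.920.
True-score variance = ρ_A + ρ_B + 2·0.46, so 0.8801 = (0.87 + ρ_B + 0.92) / 2.920.
ρ_B = 0.8801·2.920 − 0.87 − 0.92 = 0.780.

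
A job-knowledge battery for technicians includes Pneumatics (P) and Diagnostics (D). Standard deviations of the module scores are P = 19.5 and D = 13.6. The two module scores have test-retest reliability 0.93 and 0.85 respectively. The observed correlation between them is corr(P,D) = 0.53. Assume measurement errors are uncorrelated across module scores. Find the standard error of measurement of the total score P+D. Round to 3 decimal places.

Var(total) = 565.21 + 281.112 = 846.322.
True-score variance = 510.848 + 281.112 = 791.96, so reliability = 0.9358.
Error variance = 846.322 − 791.96 = 54.3615; SEM = √54.3615 = 7.373.

7.373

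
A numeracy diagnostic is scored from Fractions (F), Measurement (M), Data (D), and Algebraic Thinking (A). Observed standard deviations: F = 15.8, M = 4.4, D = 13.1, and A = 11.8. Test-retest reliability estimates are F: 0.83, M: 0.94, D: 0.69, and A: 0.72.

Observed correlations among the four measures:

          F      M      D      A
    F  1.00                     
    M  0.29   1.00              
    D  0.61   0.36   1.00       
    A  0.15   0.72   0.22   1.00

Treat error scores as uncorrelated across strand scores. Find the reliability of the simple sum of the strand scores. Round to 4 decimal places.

0.8780

Var(F+M+D+A) = 15.8² + 4.4² + 13.1² + 11.8² + 2·[15.8·4.4·0.29 + 15.8·13.1·0.61 + 15.8·11.8·0.15 + 4.4·13.1·0.36 + 4.4·11.8·0.72 + 13.1·11.8·0.22] = 579.85 + 533.05 = 1112.9.
Because errors are independent across components, Cov(Tᵢ,Tⱼ) = Cov(Xᵢ,Xⱼ); the off-diagonal part of the true-score variance is the same as above.
True-score variance = [15.8²·0.83 + 4.4²·0.94 + 13.1²·0.69 + 11.8²·0.72] + 533.05 = 444.063 + 533.05 = 977.113.
Reliability = 977.113 / 1112.9 = 0.8780.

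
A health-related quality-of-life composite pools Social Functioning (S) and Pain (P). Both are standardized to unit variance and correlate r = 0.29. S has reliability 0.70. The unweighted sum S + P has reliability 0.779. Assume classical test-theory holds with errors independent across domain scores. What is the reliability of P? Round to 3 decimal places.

0.730

Var(S+P) = 2 + 2·0.29 = 2.580.
True-score variance = ρ_S + ρ_P + 2·0.29, so 0.779 = (0.70 + ρ_P + 0.58) / 2.580.
ρ_P = 0.779·2.580 − 0.70 − 0.58 = 0.730.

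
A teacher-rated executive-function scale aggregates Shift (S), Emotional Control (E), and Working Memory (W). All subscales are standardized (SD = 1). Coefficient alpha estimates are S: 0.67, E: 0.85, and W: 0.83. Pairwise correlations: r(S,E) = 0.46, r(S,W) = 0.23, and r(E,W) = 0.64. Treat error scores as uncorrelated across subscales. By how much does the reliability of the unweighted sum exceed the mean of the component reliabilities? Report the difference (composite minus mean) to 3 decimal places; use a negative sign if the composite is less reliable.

Var(sum) = 3 + 2.66 = 5.66; true-score variance = 2.35 + 2.66 = 5.01; composite reliability = 0.8852.
Mean component reliability = 0.7833.
Difference = 0.8852 − 0.7833 = 0.102.

0.102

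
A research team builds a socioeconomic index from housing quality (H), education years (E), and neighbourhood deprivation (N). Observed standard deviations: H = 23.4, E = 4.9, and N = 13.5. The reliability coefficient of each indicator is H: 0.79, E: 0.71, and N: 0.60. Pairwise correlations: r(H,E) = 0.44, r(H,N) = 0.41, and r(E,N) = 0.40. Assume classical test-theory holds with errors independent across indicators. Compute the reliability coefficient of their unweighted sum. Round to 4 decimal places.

Var(H+E+N) = 23.4² + 4.9² + 13.5² + 2·[23.4·4.9·0.44 + 23.4·13.5·0.41 + 4.9·13.5·0.40] = 753.82 + 412.859 = 1166.68.
Because errors are independent across components, Cov(Tᵢ,Tⱼ) = Cov(Xᵢ,Xⱼ); the off-diagonal part of the true-score variance is the same as above.
True-score variance = [23.4²·0.79 + 4.9²·0.71 + 13.5²·0.60] + 412.859 = 558.969 + 412.859 = 971.828.
Reliability = 971.828 / 1166.68 = 0.8330.

0.8330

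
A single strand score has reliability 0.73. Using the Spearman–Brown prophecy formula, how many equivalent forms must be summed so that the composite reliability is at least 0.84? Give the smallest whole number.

k ≥ ρ*(1−ρ₁)/(ρ₁(1−ρ*)) = 0.84·0.27 / (0.73·0.16) = 1.942.
Smallest integer k = 2.

2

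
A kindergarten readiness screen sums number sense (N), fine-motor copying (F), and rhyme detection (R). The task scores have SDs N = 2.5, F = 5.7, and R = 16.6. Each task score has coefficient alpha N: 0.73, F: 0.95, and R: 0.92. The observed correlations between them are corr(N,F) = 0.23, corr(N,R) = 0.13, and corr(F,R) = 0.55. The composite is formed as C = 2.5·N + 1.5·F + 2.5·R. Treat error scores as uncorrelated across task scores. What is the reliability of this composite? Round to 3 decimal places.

Var(C) = 2.5²·2.5² + 1.5²·5.7² + 2.5²·16.6² + 2·[3.75·2.5·5.7·0.23 + 6.25·2.5·16.6·0.13 + 3.75·5.7·16.6·0.55] = 1834.42 + 482.326 = 2316.74.
Under uncorrelated errors the observed covariances equal the true-score covariances, so only the own-variance terms attenuate.
True-score variance = [2.5²·2.5²·0.73 + 1.5²·5.7²·0.95 + 2.5²·16.6²·0.92] + 482.326 = 1682.43 + 482.326 = 2164.76.
Reliability = 2164.76 / 2316.74 = 0.934.

0.934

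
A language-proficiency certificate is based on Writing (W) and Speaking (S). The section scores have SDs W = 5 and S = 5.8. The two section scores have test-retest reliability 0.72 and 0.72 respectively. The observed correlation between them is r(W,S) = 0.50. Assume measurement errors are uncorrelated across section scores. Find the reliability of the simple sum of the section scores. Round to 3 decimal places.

0.813

Var(W+S) = 5² + 5.8² + 2·[5·5.8·0.50] = 58.64 + 29 = 87.64.
Because errors are independent across components, Cov(Tᵢ,Tⱼ) = Cov(Xᵢ,Xⱼ); the off-diagonal part of the true-score variance is the same as above.
True-score variance = [5²·0.72 + 5.8²·0.72] + 29 = 42.2208 + 29 = 71.2208.
Reliability = 71.2208 / 87.64 = 0.813.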